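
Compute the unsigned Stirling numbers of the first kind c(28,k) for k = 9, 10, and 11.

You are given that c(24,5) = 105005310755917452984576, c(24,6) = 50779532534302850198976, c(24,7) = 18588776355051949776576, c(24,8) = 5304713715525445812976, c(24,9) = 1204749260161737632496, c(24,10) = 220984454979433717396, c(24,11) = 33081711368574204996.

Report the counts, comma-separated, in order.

row 25: T[25][6]=24·50779532534302850198976+105005310755917452984576=1323714091579185857760000  T[25][7]=24·18588776355051949776576+50779532534302850198976=496910165055549644836800  T[25][8]=24·5304713715525445812976+18588776355051949776576=145901905527662649288000  T[25][9]=24·1204749260161737632496+5304713715525445812976=34218695959407148992880  T[25][10]=24·220984454979433717396+1204749260161737632496=6508376179668146850000  T[25][11]=24·33081711368574204996+220984454979433717396=1014945527825214637300
row 26: T[26][7]=25·496910165055549644836800+1323714091579185857760000=13746468217967926978680000  T[26][8]=25·145901905527662649288000+496910165055549644836800=4144457803247115877036800  T[26][9]=25·34218695959407148992880+145901905527662649288000=1001369304512841374110000  T[26][10]=25·6508376179668146850000+34218695959407148992880=196928100451110820242880  T[26][11]=25·1014945527825214637300+6508376179668146850000=31882014375298512782500
row 27: T[27][8]=26·4144457803247115877036800+13746468217967926978680000=121502371102392939781636800  T[27][9]=26·1001369304512841374110000+4144457803247115877036800=30180059720580991603896800  T[27][10]=26·196928100451110820242880+1001369304512841374110000=6121499916241722700424880  T[27][11]=26·31882014375298512782500+196928100451110820242880=1025860474208872152587880
row 28: T[28][9]=27·30180059720580991603896800+121502371102392939781636800=936363983558079713086850400  T[28][10]=27·6121499916241722700424880+30180059720580991603896800=195460557459107504515368560  T[28][11]=27·1025860474208872152587880+6121499916241722700424880=33819732719881270820297640
Read c(28,9) = 936363983558079713086850400, c(28,10) = 195460557459107504515368560, c(28,11) = 33819732719881270820297640.

936363983558079713086850400, 195460557459107504515368560, 33819732719881270820297640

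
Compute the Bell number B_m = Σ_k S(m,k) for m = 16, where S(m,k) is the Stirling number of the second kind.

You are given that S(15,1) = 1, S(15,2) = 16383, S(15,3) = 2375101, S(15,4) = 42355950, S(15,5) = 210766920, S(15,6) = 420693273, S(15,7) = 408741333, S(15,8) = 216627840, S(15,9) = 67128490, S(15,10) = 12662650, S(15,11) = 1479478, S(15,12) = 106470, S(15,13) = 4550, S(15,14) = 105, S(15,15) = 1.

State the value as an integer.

10480142147

row 16: T[16][1]=1·1+0=1  T[16][2]=2·16383+1=32767  T[16][3]=3·2375101+16383=7141686  T[16][4]=4·42355950+2375101=171798901  T[16][5]=5·210766920+42355950=1096190550  T[16][6]=6·420693273+210766920=2734926558  T[16][7]=7·408741333+420693273=3281882604  T[16][8]=8·216627840+408741333=2141764053  T[16][9]=9·67128490+216627840=820784250  T[16][10]=10·12662650+67128490=193754990  T[16][11]=11·1479478+12662650=28936908  T[16][12]=12·106470+1479478=2757118  T[16][13]=13·4550+106470=165620  T[16][14]=14·105+4550=6020  T[16][15]=15·1+105=120  T[16][16]=16·0+1=1
B_16 = ΣS(16,k) = 1+32767+7141686+171798901+1096190550+2734926558+3281882604+2141764053+820784250+193754990+28936908+2757118+165620+6020+120+1 = 10480142147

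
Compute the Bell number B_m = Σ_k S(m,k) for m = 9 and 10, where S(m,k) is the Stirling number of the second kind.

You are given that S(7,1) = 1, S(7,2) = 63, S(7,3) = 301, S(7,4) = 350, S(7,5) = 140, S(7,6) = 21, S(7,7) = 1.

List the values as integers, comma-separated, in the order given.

21147, 115975

[8] T[8,1]:1*1+0=1 · T[8,2]:2*63+1=127 · T[8,3]:3*301+63=966 · T[8,4]:4*350+301=1701 · T[8,5]:5*140+350=1050 · T[8,6]:6*21+140=266 · T[8,7]:7*1+21=28 · T[8,8]:8*0+1=1
[9] T[9,1]:1*1+0=1 · T[9,2]:2*127+1=255 · T[9,3]:3*966+127=3025 · T[9,4]:4*1701+966=7770 · T[9,5]:5*1050+1701=6951 · T[9,6]:6*266+1050=2646 · T[9,7]:7*28+266=462 · T[9,8]:8*1+28=36 · T[9,9]:9*0+1=1
[10] T[10,1]:1*1+0=1 · T[10,2]:2*255+1=511 · T[10,3]:3*3025+255=9330 · T[10,4]:4*7770+3025=34105 · T[10,5]:5*6951+7770=42525 · T[10,6]:6*2646+6951=22827 · T[10,7]:7*462+2646=5880 · T[10,8]:8*36+462=750 · T[10,9]:9*1+36=45 · T[10,10]:10*0+1=1
B_9 = ΣS(9,k) = 1+255+3025+7770+6951+2646+462+36+1 = 21147
B_10 = ΣS(10,k) = 1+511+9330+34105+42525+22827+5880+750+45+1 = 115975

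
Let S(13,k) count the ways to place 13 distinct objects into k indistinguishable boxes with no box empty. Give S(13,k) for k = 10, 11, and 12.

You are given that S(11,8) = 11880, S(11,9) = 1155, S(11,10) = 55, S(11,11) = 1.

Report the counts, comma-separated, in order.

39325, 2431, 78

@12  (12,9):1155·9+11880→22275, (12,10):55·10+1155→1705, (12,11):1·11+55→66, (12,12):0·12+1→1
@13  (13,10):1705·10+22275→39325, (13,11):66·11+1705→2431, (13,12):1·12+66→78
Read S(13,10) = 39325, S(13,11) = 2431, S(13,12) = 78.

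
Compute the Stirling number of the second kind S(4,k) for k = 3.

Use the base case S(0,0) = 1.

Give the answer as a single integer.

6

i=1: T(1,1)=1+1·0=1
i=2: T(2,1)=0+1·1=1 | T(2,2)=1+2·0=1
i=3: T(3,2)=1+2·1=3 | T(3,3)=1+3·0=1
i=4: T(4,3)=3+3·1=6
Read S(4,3) = 6.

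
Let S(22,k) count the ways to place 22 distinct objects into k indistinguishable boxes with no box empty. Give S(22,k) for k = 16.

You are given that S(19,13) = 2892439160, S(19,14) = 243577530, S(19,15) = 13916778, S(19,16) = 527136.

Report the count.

26046574004

[20] T[20,14]:14*243577530+2892439160=6302524580 · T[20,15]:15*13916778+243577530=452329200 · T[20,16]:16*527136+13916778=22350954
[21] T[21,15]:15*452329200+6302524580=13087462580 · T[21,16]:16*22350954+452329200=809944464
[22] T[22,16]:16*809944464+13087462580=26046574004
Read S(22,16) = 26046574004.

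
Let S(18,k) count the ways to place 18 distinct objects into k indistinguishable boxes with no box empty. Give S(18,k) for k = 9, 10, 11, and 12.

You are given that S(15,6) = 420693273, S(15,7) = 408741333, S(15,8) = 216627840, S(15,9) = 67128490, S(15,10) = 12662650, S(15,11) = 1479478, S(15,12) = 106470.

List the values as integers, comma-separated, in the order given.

106175395755, 37112163803, 8391004908, 1256328866

i=16: T(16,7)=420693273+7·408741333=3281882604 | T(16,8)=408741333+8·216627840=2141764053 | T(16,9)=216627840+9·67128490=820784250 | T(16,10)=67128490+10·12662650=193754990 | T(16,11)=12662650+11·1479478=28936908 | T(16,12)=1479478+12·106470=2757118
i=17: T(17,8)=3281882604+8·2141764053=20415995028 | T(17,9)=2141764053+9·820784250=9528822303 | T(17,10)=820784250+10·193754990=2758334150 | T(17,11)=193754990+11·28936908=512060978 | T(17,12)=28936908+12·2757118=62022324
i=18: T(18,9)=20415995028+9·9528822303=106175395755 | T(18,10)=9528822303+10·2758334150=37112163803 | T(18,11)=2758334150+11·512060978=8391004908 | T(18,12)=512060978+12·62022324=1256328866
Read S(18,9) = 106175395755, S(18,10) = 37112163803, S(18,11) = 8391004908, S(18,12) = 1256328866.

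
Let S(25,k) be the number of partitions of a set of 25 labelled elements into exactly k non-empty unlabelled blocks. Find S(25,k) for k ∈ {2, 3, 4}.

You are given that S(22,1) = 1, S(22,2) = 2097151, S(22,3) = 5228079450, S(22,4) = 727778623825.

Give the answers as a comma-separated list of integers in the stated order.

16777215, 141197991025, 46771289738810

[23] T[23,1]:1*1+0=1 · T[23,2]:2*2097151+1=4194303 · T[23,3]:3*5228079450+2097151=15686335501 · T[23,4]:4*727778623825+5228079450=2916342574750
[24] T[24,1]:1*1+0=1 · T[24,2]:2*4194303+1=8388607 · T[24,3]:3*15686335501+4194303=47063200806 · T[24,4]:4*2916342574750+15686335501=11681056634501
[25] T[25,2]:2*8388607+1=16777215 · T[25,3]:3*47063200806+8388607=141197991025 · T[25,4]:4*11681056634501+47063200806=46771289738810
Read S(25,2) = 16777215, S(25,3) = 141197991025, S(25,4) = 46771289738810.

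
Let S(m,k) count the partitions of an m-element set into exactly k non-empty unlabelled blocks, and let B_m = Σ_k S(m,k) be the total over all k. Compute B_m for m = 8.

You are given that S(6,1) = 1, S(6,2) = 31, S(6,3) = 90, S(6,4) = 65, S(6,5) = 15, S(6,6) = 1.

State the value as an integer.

r7: T_7,1=1×1+0=1; T_7,2=2×31+1=63; T_7,3=3×90+31=301; T_7,4=4×65+90=350; T_7,5=5×15+65=140; T_7,6=6×1+15=21; T_7,7=7×0+1=1
r8: T_8,1=1×1+0=1; T_8,2=2×63+1=127; T_8,3=3×301+63=966; T_8,4=4×350+301=1701; T_8,5=5×140+350=1050; T_8,6=6×21+140=266; T_8,7=7×1+21=28; T_8,8=8×0+1=1
B_8 = ΣS(8,k) = 1+127+966+1701+1050+266+28+1 = 4140

4140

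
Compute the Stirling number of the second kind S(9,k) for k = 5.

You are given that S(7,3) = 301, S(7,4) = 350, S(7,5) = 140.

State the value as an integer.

6951

@8  (8,4):350·4+301→1701, (8,5):140·5+350→1050
@9  (9,5):1050·5+1701→6951
Read S(9,5) = 6951.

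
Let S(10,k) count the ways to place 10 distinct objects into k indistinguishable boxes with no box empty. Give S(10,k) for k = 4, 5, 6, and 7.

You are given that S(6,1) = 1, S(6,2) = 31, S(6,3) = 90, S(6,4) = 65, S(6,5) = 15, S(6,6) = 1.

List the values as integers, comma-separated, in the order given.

i=7: T(7,1)=0+1·1=1 | T(7,2)=1+2·31=63 | T(7,3)=31+3·90=301 | T(7,4)=90+4·65=350 | T(7,5)=65+5·15=140 | T(7,6)=15+6·1=21 | T(7,7)=1+7·0=1
i=8: T(8,2)=1+2·63=127 | T(8,3)=63+3·301=966 | T(8,4)=301+4·350=1701 | T(8,5)=350+5·140=1050 | T(8,6)=140+6·21=266 | T(8,7)=21+7·1=28
i=9: T(9,3)=127+3·966=3025 | T(9,4)=966+4·1701=7770 | T(9,5)=1701+5·1050=6951 | T(9,6)=1050+6·266=2646 | T(9,7)=266+7·28=462
i=10: T(10,4)=3025+4·7770=34105 | T(10,5)=7770+5·6951=42525 | T(10,6)=6951+6·2646=22827 | T(10,7)=2646+7·462=5880
Read S(10,4) = 34105, S(10,5) = 42525, S(10,6) = 22827, S(10,7) = 5880.

34105, 42525, 22827, 5880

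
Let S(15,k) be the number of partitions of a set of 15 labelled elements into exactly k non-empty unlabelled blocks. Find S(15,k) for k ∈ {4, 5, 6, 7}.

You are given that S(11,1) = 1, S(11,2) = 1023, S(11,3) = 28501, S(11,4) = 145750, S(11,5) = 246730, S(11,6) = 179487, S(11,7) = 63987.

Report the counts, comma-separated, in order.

[12] T[12,1]:1*1+0=1 · T[12,2]:2*1023+1=2047 · T[12,3]:3*28501+1023=86526 · T[12,4]:4*145750+28501=611501 · T[12,5]:5*246730+145750=1379400 · T[12,6]:6*179487+246730=1323652 · T[12,7]:7*63987+179487=627396
[13] T[13,2]:2*2047+1=4095 · T[13,3]:3*86526+2047=261625 · T[13,4]:4*611501+86526=2532530 · T[13,5]:5*1379400+611501=7508501 · T[13,6]:6*1323652+1379400=9321312 · T[13,7]:7*627396+1323652=5715424
[14] T[14,3]:3*261625+4095=788970 · T[14,4]:4*2532530+261625=10391745 · T[14,5]:5*7508501+2532530=40075035 · T[14,6]:6*9321312+7508501=63436373 · T[14,7]:7*5715424+9321312=49329280
[15] T[15,4]:4*10391745+788970=42355950 · T[15,5]:5*40075035+10391745=210766920 · T[15,6]:6*63436373+40075035=420693273 · T[15,7]:7*49329280+63436373=408741333
Read S(15,4) = 42355950, S(15,5) = 210766920, S(15,6) = 420693273, S(15,7) = 408741333.

42355950, 210766920, 420693273, 408741333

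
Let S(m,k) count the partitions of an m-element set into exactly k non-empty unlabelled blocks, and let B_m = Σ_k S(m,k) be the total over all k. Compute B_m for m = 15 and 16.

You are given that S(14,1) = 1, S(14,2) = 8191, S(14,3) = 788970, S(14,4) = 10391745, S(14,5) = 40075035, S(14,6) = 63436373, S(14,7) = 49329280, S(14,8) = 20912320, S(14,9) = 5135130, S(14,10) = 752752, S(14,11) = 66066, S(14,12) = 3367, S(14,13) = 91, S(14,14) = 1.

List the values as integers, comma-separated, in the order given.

row 15: T[15][1]=1·1+0=1  T[15][2]=2·8191+1=16383  T[15][3]=3·788970+8191=2375101  T[15][4]=4·10391745+788970=42355950  T[15][5]=5·40075035+10391745=210766920  T[15][6]=6·63436373+40075035=420693273  T[15][7]=7·49329280+63436373=408741333  T[15][8]=8·20912320+49329280=216627840  T[15][9]=9·5135130+20912320=67128490  T[15][10]=10·752752+5135130=12662650  T[15][11]=11·66066+752752=1479478  T[15][12]=12·3367+66066=106470  T[15][13]=13·91+3367=4550  T[15][14]=14·1+91=105  T[15][15]=15·0+1=1
row 16: T[16][1]=1·1+0=1  T[16][2]=2·16383+1=32767  T[16][3]=3·2375101+16383=7141686  T[16][4]=4·42355950+2375101=171798901  T[16][5]=5·210766920+42355950=1096190550  T[16][6]=6·420693273+210766920=2734926558  T[16][7]=7·408741333+420693273=3281882604  T[16][8]=8·216627840+408741333=2141764053  T[16][9]=9·67128490+216627840=820784250  T[16][10]=10·12662650+67128490=193754990  T[16][11]=11·1479478+12662650=28936908  T[16][12]=12·106470+1479478=2757118  T[16][13]=13·4550+106470=165620  T[16][14]=14·105+4550=6020  T[16][15]=15·1+105=120  T[16][16]=16·0+1=1
B_15 = ΣS(15,k) = 1+16383+2375101+42355950+210766920+420693273+408741333+216627840+67128490+12662650+1479478+106470+4550+105+1 = 1382958545
B_16 = ΣS(16,k) = 1+32767+7141686+171798901+1096190550+2734926558+3281882604+2141764053+820784250+193754990+28936908+2757118+165620+6020+120+1 = 10480142147

1382958545, 10480142147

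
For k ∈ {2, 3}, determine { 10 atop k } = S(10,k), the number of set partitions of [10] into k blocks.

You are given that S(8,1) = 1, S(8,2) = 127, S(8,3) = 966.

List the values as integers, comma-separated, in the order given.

511, 9330

[9] T[9,1]:1*1+0=1 · T[9,2]:2*127+1=255 · T[9,3]:3*966+127=3025
[10] T[10,2]:2*255+1=511 · T[10,3]:3*3025+255=9330
Read S(10,2) = 511, S(10,3) = 9330.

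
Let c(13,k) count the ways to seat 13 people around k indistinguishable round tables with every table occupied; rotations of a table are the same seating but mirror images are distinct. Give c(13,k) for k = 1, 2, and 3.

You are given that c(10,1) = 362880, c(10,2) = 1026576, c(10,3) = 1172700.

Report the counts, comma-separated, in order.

row 11: T[11][1]=10·362880+0=3628800  T[11][2]=10·1026576+362880=10628640  T[11][3]=10·1172700+1026576=12753576
row 12: T[12][1]=11·3628800+0=39916800  T[12][2]=11·10628640+3628800=120543840  T[12][3]=11·12753576+10628640=150917976
row 13: T[13][1]=12·39916800+0=479001600  T[13][2]=12·120543840+39916800=1486442880  T[13][3]=12·150917976+120543840=1931559552
Read c(13,1) = 479001600, c(13,2) = 1486442880, c(13,3) = 1931559552.

479001600, 1486442880, 1931559552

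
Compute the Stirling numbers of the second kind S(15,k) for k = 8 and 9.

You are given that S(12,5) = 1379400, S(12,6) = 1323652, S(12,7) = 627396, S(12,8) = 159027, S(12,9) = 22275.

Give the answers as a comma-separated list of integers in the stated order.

@13  (13,6):1323652·6+1379400→9321312, (13,7):627396·7+1323652→5715424, (13,8):159027·8+627396→1899612, (13,9):22275·9+159027→359502
@14  (14,7):5715424·7+9321312→49329280, (14,8):1899612·8+5715424→20912320, (14,9):359502·9+1899612→5135130
@15  (15,8):20912320·8+49329280→216627840, (15,9):5135130·9+20912320→67128490
Read S(15,8) = 216627840, S(15,9) = 67128490.

216627840, 67128490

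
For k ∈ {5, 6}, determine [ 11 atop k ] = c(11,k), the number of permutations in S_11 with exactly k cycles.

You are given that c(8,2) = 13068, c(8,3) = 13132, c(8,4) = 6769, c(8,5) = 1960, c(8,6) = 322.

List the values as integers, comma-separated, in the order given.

3416930, 902055

row 9: T[9][3]=8·13132+13068=118124  T[9][4]=8·6769+13132=67284  T[9][5]=8·1960+6769=22449  T[9][6]=8·322+1960=4536
row 10: T[10][4]=9·67284+118124=723680  T[10][5]=9·22449+67284=269325  T[10][6]=9·4536+22449=63273
row 11: T[11][5]=10·269325+723680=3416930  T[11][6]=10·63273+269325=902055
Read c(11,5) = 3416930, c(11,6) = 902055.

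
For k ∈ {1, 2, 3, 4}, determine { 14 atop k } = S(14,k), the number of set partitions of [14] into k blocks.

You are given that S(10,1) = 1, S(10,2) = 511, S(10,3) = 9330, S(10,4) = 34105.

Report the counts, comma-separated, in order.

row 11: T[11][1]=1·1+0=1  T[11][2]=2·511+1=1023  T[11][3]=3·9330+511=28501  T[11][4]=4·34105+9330=145750
row 12: T[12][1]=1·1+0=1  T[12][2]=2·1023+1=2047  T[12][3]=3·28501+1023=86526  T[12][4]=4·145750+28501=611501
row 13: T[13][1]=1·1+0=1  T[13][2]=2·2047+1=4095  T[13][3]=3·86526+2047=261625  T[13][4]=4·611501+86526=2532530
row 14: T[14][1]=1·1+0=1  T[14][2]=2·4095+1=8191  T[14][3]=3·261625+4095=788970  T[14][4]=4·2532530+261625=10391745
Read S(14,1) = 1, S(14,2) = 8191, S(14,3) = 788970, S(14,4) = 10391745.

1, 8191, 788970, 10391745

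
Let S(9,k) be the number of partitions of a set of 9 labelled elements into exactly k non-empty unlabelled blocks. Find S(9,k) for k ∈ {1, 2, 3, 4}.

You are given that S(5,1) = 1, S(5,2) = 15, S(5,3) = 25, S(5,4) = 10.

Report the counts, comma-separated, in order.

row 6: T[6][1]=1·1+0=1  T[6][2]=2·15+1=31  T[6][3]=3·25+15=90  T[6][4]=4·10+25=65
row 7: T[7][1]=1·1+0=1  T[7][2]=2·31+1=63  T[7][3]=3·90+31=301  T[7][4]=4·65+90=350
row 8: T[8][1]=1·1+0=1  T[8][2]=2·63+1=127  T[8][3]=3·301+63=966  T[8][4]=4·350+301=1701
row 9: T[9][1]=1·1+0=1  T[9][2]=2·127+1=255  T[9][3]=3·966+127=3025  T[9][4]=4·1701+966=7770
Read S(9,1) = 1, S(9,2) = 255, S(9,3) = 3025, S(9,4) = 7770.

1, 255, 3025, 7770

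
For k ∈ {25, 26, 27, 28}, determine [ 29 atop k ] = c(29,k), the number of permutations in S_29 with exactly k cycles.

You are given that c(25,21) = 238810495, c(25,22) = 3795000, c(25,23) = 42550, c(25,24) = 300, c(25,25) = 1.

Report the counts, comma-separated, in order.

843041745, 9642906, 78561, 406

@26  (26,22):3795000·25+238810495→333685495, (26,23):42550·25+3795000→4858750, (26,24):300·25+42550→50050, (26,25):1·25+300→325, (26,26):0·25+1→1
@27  (27,23):4858750·26+333685495→460012995, (27,24):50050·26+4858750→6160050, (27,25):325·26+50050→58500, (27,26):1·26+325→351, (27,27):0·26+1→1
@28  (28,24):6160050·27+460012995→626334345, (28,25):58500·27+6160050→7739550, (28,26):351·27+58500→67977, (28,27):1·27+351→378, (28,28):0·27+1→1
@29  (29,25):7739550·28+626334345→843041745, (29,26):67977·28+7739550→9642906, (29,27):378·28+67977→78561, (29,28):1·28+378→406
Read c(29,25) = 843041745, c(29,26) = 9642906, c(29,27) = 78561, c(29,28) = 406.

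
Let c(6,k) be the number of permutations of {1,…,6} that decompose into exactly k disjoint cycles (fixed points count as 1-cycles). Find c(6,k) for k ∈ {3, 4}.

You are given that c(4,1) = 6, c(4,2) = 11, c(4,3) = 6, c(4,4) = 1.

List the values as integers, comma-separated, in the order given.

225, 85

i=5: T(5,2)=6+4·11=50 | T(5,3)=11+4·6=35 | T(5,4)=6+4·1=10
i=6: T(6,3)=50+5·35=225 | T(6,4)=35+5·10=85
Read c(6,3) = 225, c(6,4) = 85.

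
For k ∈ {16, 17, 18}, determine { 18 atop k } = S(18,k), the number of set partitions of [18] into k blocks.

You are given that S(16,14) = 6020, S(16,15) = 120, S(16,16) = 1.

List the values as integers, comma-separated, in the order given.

i=17: T(17,15)=6020+15·120=7820 | T(17,16)=120+16·1=136 | T(17,17)=1+17·0=1
i=18: T(18,16)=7820+16·136=9996 | T(18,17)=136+17·1=153 | T(18,18)=1+18·0=1
Read S(18,16) = 9996, S(18,17) = 153, S(18,18) = 1.

9996, 153, 1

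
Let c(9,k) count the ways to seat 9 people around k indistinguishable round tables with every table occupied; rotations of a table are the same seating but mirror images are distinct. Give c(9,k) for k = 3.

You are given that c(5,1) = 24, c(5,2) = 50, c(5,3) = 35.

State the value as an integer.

i=6: T(6,1)=0+5·24=120 | T(6,2)=24+5·50=274 | T(6,3)=50+5·35=225
i=7: T(7,1)=0+6·120=720 | T(7,2)=120+6·274=1764 | T(7,3)=274+6·225=1624
i=8: T(8,2)=720+7·1764=13068 | T(8,3)=1764+7·1624=13132
i=9: T(9,3)=13068+8·13132=118124
Read c(9,3) = 118124.

118124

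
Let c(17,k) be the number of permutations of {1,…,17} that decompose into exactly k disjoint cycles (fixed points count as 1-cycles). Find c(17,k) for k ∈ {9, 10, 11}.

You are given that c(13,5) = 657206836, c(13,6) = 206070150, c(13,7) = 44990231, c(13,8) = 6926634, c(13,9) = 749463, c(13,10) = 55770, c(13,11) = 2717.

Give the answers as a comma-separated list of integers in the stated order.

185953177553, 23057159840, 2185031420

i=14: T(14,6)=657206836+13·206070150=3336118786 | T(14,7)=206070150+13·44990231=790943153 | T(14,8)=44990231+13·6926634=135036473 | T(14,9)=6926634+13·749463=16669653 | T(14,10)=749463+13·55770=1474473 | T(14,11)=55770+13·2717=91091
i=15: T(15,7)=3336118786+14·790943153=14409322928 | T(15,8)=790943153+14·135036473=2681453775 | T(15,9)=135036473+14·16669653=368411615 | T(15,10)=16669653+14·1474473=37312275 | T(15,11)=1474473+14·91091=2749747
i=16: T(16,8)=14409322928+15·2681453775=54631129553 | T(16,9)=2681453775+15·368411615=8207628000 | T(16,10)=368411615+15·37312275=928095740 | T(16,11)=37312275+15·2749747=78558480
i=17: T(17,9)=54631129553+16·8207628000=185953177553 | T(17,10)=8207628000+16·928095740=23057159840 | T(17,11)=928095740+16·78558480=2185031420
Read c(17,9) = 185953177553, c(17,10) = 23057159840, c(17,11) = 2185031420.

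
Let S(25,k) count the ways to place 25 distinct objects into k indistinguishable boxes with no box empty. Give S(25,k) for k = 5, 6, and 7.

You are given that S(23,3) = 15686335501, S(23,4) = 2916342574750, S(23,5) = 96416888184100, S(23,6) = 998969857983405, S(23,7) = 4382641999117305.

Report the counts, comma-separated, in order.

2436684974110751, 37026417000002430, 227832482998716310

@24  (24,4):2916342574750·4+15686335501→11681056634501, (24,5):96416888184100·5+2916342574750→485000783495250, (24,6):998969857983405·6+96416888184100→6090236036084530, (24,7):4382641999117305·7+998969857983405→31677463851804540
@25  (25,5):485000783495250·5+11681056634501→2436684974110751, (25,6):6090236036084530·6+485000783495250→37026417000002430, (25,7):31677463851804540·7+6090236036084530→227832482998716310
Read S(25,5) = 2436684974110751, S(25,6) = 37026417000002430, S(25,7) = 227832482998716310.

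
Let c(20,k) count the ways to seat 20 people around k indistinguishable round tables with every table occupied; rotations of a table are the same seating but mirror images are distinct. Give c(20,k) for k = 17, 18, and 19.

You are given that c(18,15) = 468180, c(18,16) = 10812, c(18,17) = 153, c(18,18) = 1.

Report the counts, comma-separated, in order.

[19] T[19,16]:18*10812+468180=662796 · T[19,17]:18*153+10812=13566 · T[19,18]:18*1+153=171 · T[19,19]:18*0+1=1
[20] T[20,17]:19*13566+662796=920550 · T[20,18]:19*171+13566=16815 · T[20,19]:19*1+171=190
Read c(20,17) = 920550, c(20,18) = 16815, c(20,19) = 190.

920550, 16815, 190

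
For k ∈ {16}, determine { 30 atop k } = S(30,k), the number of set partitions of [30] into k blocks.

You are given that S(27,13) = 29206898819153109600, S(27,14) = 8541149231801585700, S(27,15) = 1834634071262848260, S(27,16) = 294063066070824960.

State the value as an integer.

2940812098256837097720

@28  (28,14):8541149231801585700·14+29206898819153109600→148782988064375309400, (28,15):1834634071262848260·15+8541149231801585700→36060660300744309600, (28,16):294063066070824960·16+1834634071262848260→6539643128396047620
@29  (29,15):36060660300744309600·15+148782988064375309400→689692892575539953400, (29,16):6539643128396047620·16+36060660300744309600→140694950355081071520
@30  (30,16):140694950355081071520·16+689692892575539953400→2940812098256837097720
Read S(30,16) = 2940812098256837097720.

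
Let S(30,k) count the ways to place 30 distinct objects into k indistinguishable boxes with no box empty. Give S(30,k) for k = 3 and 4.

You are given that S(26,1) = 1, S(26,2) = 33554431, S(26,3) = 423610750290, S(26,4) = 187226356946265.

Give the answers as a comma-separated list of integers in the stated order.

[27] T[27,1]:1*1+0=1 · T[27,2]:2*33554431+1=67108863 · T[27,3]:3*423610750290+33554431=1270865805301 · T[27,4]:4*187226356946265+423610750290=749329038535350
[28] T[28,1]:1*1+0=1 · T[28,2]:2*67108863+1=134217727 · T[28,3]:3*1270865805301+67108863=3812664524766 · T[28,4]:4*749329038535350+1270865805301=2998587019946701
[29] T[29,2]:2*134217727+1=268435455 · T[29,3]:3*3812664524766+134217727=11438127792025 · T[29,4]:4*2998587019946701+3812664524766=11998160744311570
[30] T[30,3]:3*11438127792025+268435455=34314651811530 · T[30,4]:4*11998160744311570+11438127792025=48004081105038305
Read S(30,3) = 34314651811530, S(30,4) = 48004081105038305.

34314651811530, 48004081105038305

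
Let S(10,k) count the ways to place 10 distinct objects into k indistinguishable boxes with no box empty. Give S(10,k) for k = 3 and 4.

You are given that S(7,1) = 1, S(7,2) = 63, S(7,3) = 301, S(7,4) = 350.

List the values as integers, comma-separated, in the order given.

9330, 34105

@8  (8,1):1·1+0→1, (8,2):63·2+1→127, (8,3):301·3+63→966, (8,4):350·4+301→1701
@9  (9,2):127·2+1→255, (9,3):966·3+127→3025, (9,4):1701·4+966→7770
@10  (10,3):3025·3+255→9330, (10,4):7770·4+3025→34105
Read S(10,3) = 9330, S(10,4) = 34105.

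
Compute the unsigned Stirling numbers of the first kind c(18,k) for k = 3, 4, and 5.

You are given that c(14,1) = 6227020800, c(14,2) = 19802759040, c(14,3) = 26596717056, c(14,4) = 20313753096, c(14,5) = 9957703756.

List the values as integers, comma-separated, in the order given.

[15] T[15,1]:14*6227020800+0=87178291200 · T[15,2]:14*19802759040+6227020800=283465647360 · T[15,3]:14*26596717056+19802759040=392156797824 · T[15,4]:14*20313753096+26596717056=310989260400 · T[15,5]:14*9957703756+20313753096=159721605680
[16] T[16,1]:15*87178291200+0=1307674368000 · T[16,2]:15*283465647360+87178291200=4339163001600 · T[16,3]:15*392156797824+283465647360=6165817614720 · T[16,4]:15*310989260400+392156797824=5056995703824 · T[16,5]:15*159721605680+310989260400=2706813345600
[17] T[17,2]:16*4339163001600+1307674368000=70734282393600 · T[17,3]:16*6165817614720+4339163001600=102992244837120 · T[17,4]:16*5056995703824+6165817614720=87077748875904 · T[17,5]:16*2706813345600+5056995703824=48366009233424
[18] T[18,3]:17*102992244837120+70734282393600=1821602444624640 · T[18,4]:17*87077748875904+102992244837120=1583313975727488 · T[18,5]:17*48366009233424+87077748875904=909299905844112
Read c(18,3) = 1821602444624640, c(18,4) = 1583313975727488, c(18,5) = 909299905844112.

1821602444624640, 1583313975727488, 909299905844112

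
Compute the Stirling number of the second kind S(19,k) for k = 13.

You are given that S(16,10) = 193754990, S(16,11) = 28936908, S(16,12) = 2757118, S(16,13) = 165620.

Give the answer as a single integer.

@17  (17,11):28936908·11+193754990→512060978, (17,12):2757118·12+28936908→62022324, (17,13):165620·13+2757118→4910178
@18  (18,12):62022324·12+512060978→1256328866, (18,13):4910178·13+62022324→125854638
@19  (19,13):125854638·13+1256328866→2892439160
Read S(19,13) = 2892439160.

2892439160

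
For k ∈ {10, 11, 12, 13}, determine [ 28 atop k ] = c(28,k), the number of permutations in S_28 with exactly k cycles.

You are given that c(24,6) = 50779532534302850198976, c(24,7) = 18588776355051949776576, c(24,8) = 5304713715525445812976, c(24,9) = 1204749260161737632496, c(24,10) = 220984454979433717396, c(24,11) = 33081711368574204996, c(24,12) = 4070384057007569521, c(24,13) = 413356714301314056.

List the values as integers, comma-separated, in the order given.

195460557459107504515368560, 33819732719881270820297640, 4894196422205298253024980, 596287888163635369624650

@25  (25,7):18588776355051949776576·24+50779532534302850198976→496910165055549644836800, (25,8):5304713715525445812976·24+18588776355051949776576→145901905527662649288000, (25,9):1204749260161737632496·24+5304713715525445812976→34218695959407148992880, (25,10):220984454979433717396·24+1204749260161737632496→6508376179668146850000, (25,11):33081711368574204996·24+220984454979433717396→1014945527825214637300, (25,12):4070384057007569521·24+33081711368574204996→130770928736755873500, (25,13):413356714301314056·24+4070384057007569521→13990945200239106865
@26  (26,8):145901905527662649288000·25+496910165055549644836800→4144457803247115877036800, (26,9):34218695959407148992880·25+145901905527662649288000→1001369304512841374110000, (26,10):6508376179668146850000·25+34218695959407148992880→196928100451110820242880, (26,11):1014945527825214637300·25+6508376179668146850000→31882014375298512782500, (26,12):130770928736755873500·25+1014945527825214637300→4284218746244111474800, (26,13):13990945200239106865·25+130770928736755873500→480544558742733545125
@27  (27,9):1001369304512841374110000·26+4144457803247115877036800→30180059720580991603896800, (27,10):196928100451110820242880·26+1001369304512841374110000→6121499916241722700424880, (27,11):31882014375298512782500·26+196928100451110820242880→1025860474208872152587880, (27,12):4284218746244111474800·26+31882014375298512782500→143271701777645411127300, (27,13):480544558742733545125·26+4284218746244111474800→16778377273555183648050
@28  (28,10):6121499916241722700424880·27+30180059720580991603896800→195460557459107504515368560, (28,11):1025860474208872152587880·27+6121499916241722700424880→33819732719881270820297640, (28,12):143271701777645411127300·27+1025860474208872152587880→4894196422205298253024980, (28,13):16778377273555183648050·27+143271701777645411127300→596287888163635369624650
Read c(28,10) = 195460557459107504515368560, c(28,11) = 33819732719881270820297640, c(28,12) = 4894196422205298253024980, c(28,13) = 596287888163635369624650.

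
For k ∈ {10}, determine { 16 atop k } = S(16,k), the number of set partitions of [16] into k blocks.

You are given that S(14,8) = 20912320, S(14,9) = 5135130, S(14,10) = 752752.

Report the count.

@15  (15,9):5135130·9+20912320→67128490, (15,10):752752·10+5135130→12662650
@16  (16,10):12662650·10+67128490→193754990
Read S(16,10) = 193754990.

193754990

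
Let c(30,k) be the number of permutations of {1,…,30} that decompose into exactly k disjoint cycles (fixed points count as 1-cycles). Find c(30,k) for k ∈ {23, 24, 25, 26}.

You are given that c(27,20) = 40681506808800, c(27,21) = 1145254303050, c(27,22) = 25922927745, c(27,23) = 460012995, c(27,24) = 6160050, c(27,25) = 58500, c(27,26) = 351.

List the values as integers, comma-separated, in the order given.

207912996295875, 4539323721075, 80328850875, 1122686019

row 28: T[28][21]=27·1145254303050+40681506808800=71603372991150  T[28][22]=27·25922927745+1145254303050=1845173352165  T[28][23]=27·460012995+25922927745=38343278610  T[28][24]=27·6160050+460012995=626334345  T[28][25]=27·58500+6160050=7739550  T[28][26]=27·351+58500=67977
row 29: T[29][22]=28·1845173352165+71603372991150=123268226851770  T[29][23]=28·38343278610+1845173352165=2918785153245  T[29][24]=28·626334345+38343278610=55880640270  T[29][25]=28·7739550+626334345=843041745  T[29][26]=28·67977+7739550=9642906
row 30: T[30][23]=29·2918785153245+123268226851770=207912996295875  T[30][24]=29·55880640270+2918785153245=4539323721075  T[30][25]=29·843041745+55880640270=80328850875  T[30][26]=29·9642906+843041745=1122686019
Read c(30,23) = 207912996295875, c(30,24) = 4539323721075, c(30,25) = 80328850875, c(30,26) = 1122686019.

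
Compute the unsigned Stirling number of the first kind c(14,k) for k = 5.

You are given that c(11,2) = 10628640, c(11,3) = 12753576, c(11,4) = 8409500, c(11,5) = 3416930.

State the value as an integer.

row 12: T[12][3]=11·12753576+10628640=150917976  T[12][4]=11·8409500+12753576=105258076  T[12][5]=11·3416930+8409500=45995730
row 13: T[13][4]=12·105258076+150917976=1414014888  T[13][5]=12·45995730+105258076=657206836
row 14: T[14][5]=13·657206836+1414014888=9957703756
Read c(14,5) = 9957703756.

9957703756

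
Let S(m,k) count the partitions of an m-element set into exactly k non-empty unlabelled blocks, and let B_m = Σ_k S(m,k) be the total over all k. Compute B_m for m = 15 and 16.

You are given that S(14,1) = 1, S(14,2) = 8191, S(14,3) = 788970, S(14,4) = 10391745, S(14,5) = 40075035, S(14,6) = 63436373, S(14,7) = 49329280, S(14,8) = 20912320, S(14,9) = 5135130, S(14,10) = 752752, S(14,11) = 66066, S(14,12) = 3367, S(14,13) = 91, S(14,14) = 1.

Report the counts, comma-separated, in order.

r15: T_15,1=1×1+0=1; T_15,2=2×8191+1=16383; T_15,3=3×788970+8191=2375101; T_15,4=4×10391745+788970=42355950; T_15,5=5×40075035+10391745=210766920; T_15,6=6×63436373+40075035=420693273; T_15,7=7×49329280+63436373=408741333; T_15,8=8×20912320+49329280=216627840; T_15,9=9×5135130+20912320=67128490; T_15,10=10×752752+5135130=12662650; T_15,11=11×66066+752752=1479478; T_15,12=12×3367+66066=106470; T_15,13=13×91+3367=4550; T_15,14=14×1+91=105; T_15,15=15×0+1=1
r16: T_16,1=1×1+0=1; T_16,2=2×16383+1=32767; T_16,3=3×2375101+16383=7141686; T_16,4=4×42355950+2375101=171798901; T_16,5=5×210766920+42355950=1096190550; T_16,6=6×420693273+210766920=2734926558; T_16,7=7×408741333+420693273=3281882604; T_16,8=8×216627840+408741333=2141764053; T_16,9=9×67128490+216627840=820784250; T_16,10=10×12662650+67128490=193754990; T_16,11=11×1479478+12662650=28936908; T_16,12=12×106470+1479478=2757118; T_16,13=13×4550+106470=165620; T_16,14=14×105+4550=6020; T_16,15=15×1+105=120; T_16,16=16×0+1=1
B_15 = ΣS(15,k) = 1+16383+2375101+42355950+210766920+420693273+408741333+216627840+67128490+12662650+1479478+106470+4550+105+1 = 1382958545
B_16 = ΣS(16,k) = 1+32767+7141686+171798901+1096190550+2734926558+3281882604+2141764053+820784250+193754990+28936908+2757118+165620+6020+120+1 = 10480142147

1382958545, 10480142147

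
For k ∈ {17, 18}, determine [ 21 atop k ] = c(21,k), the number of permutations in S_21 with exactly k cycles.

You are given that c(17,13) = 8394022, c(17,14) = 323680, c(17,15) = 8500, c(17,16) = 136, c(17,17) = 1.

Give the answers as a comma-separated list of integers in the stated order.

@18  (18,14):323680·17+8394022→13896582, (18,15):8500·17+323680→468180, (18,16):136·17+8500→10812, (18,17):1·17+136→153, (18,18):0·17+1→1
@19  (19,15):468180·18+13896582→22323822, (19,16):10812·18+468180→662796, (19,17):153·18+10812→13566, (19,18):1·18+153→171
@20  (20,16):662796·19+22323822→34916946, (20,17):13566·19+662796→920550, (20,18):171·19+13566→16815
@21  (21,17):920550·20+34916946→53327946, (21,18):16815·20+920550→1256850
Read c(21,17) = 53327946, c(21,18) = 1256850.

53327946, 1256850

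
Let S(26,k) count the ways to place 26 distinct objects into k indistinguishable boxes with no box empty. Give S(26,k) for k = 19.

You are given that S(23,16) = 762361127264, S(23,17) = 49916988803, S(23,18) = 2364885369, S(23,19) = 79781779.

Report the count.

6433839018750

i=24: T(24,17)=762361127264+17·49916988803=1610949936915 | T(24,18)=49916988803+18·2364885369=92484925445 | T(24,19)=2364885369+19·79781779=3880739170
i=25: T(25,18)=1610949936915+18·92484925445=3275678594925 | T(25,19)=92484925445+19·3880739170=166218969675
i=26: T(26,19)=3275678594925+19·166218969675=6433839018750
Read S(26,19) = 6433839018750.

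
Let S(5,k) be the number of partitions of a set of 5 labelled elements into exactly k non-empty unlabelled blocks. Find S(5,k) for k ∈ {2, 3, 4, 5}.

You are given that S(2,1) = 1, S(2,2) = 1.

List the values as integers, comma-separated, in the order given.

15, 25, 10, 1

[3] T[3,1]:1*1+0=1 · T[3,2]:2*1+1=3 · T[3,3]:3*0+1=1
[4] T[4,1]:1*1+0=1 · T[4,2]:2*3+1=7 · T[4,3]:3*1+3=6 · T[4,4]:4*0+1=1
[5] T[5,2]:2*7+1=15 · T[5,3]:3*6+7=25 · T[5,4]:4*1+6=10 · T[5,5]:5*0+1=1
Read S(5,2) = 15, S(5,3) = 25, S(5,4) = 10, S(5,5) = 1.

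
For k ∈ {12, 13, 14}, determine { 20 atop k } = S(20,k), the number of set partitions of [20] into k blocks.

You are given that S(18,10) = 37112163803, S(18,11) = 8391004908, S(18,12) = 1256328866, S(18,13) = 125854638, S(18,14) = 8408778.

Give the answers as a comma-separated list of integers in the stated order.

411016633391, 61068660380, 6302524580

row 19: T[19][11]=11·8391004908+37112163803=129413217791  T[19][12]=12·1256328866+8391004908=23466951300  T[19][13]=13·125854638+1256328866=2892439160  T[19][14]=14·8408778+125854638=243577530
row 20: T[20][12]=12·23466951300+129413217791=411016633391  T[20][13]=13·2892439160+23466951300=61068660380  T[20][14]=14·243577530+2892439160=6302524580
Read S(20,12) = 411016633391, S(20,13) = 61068660380, S(20,14) = 6302524580.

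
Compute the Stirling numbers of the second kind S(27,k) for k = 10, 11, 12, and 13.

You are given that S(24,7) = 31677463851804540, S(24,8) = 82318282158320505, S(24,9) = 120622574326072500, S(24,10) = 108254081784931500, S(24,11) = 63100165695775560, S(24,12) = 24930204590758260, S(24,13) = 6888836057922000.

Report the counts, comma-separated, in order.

[25] T[25,8]:8*82318282158320505+31677463851804540=690223721118368580 · T[25,9]:9*120622574326072500+82318282158320505=1167921451092973005 · T[25,10]:10*108254081784931500+120622574326072500=1203163392175387500 · T[25,11]:11*63100165695775560+108254081784931500=802355904438462660 · T[25,12]:12*24930204590758260+63100165695775560=362262620784874680 · T[25,13]:13*6888836057922000+24930204590758260=114485073343744260
[26] T[26,9]:9*1167921451092973005+690223721118368580=11201516780955125625 · T[26,10]:10*1203163392175387500+1167921451092973005=13199555372846848005 · T[26,11]:11*802355904438462660+1203163392175387500=10029078340998476760 · T[26,12]:12*362262620784874680+802355904438462660=5149507353856958820 · T[26,13]:13*114485073343744260+362262620784874680=1850568574253550060
[27] T[27,10]:10*13199555372846848005+11201516780955125625=143197070509423605675 · T[27,11]:11*10029078340998476760+13199555372846848005=123519417123830092365 · T[27,12]:12*5149507353856958820+10029078340998476760=71823166587281982600 · T[27,13]:13*1850568574253550060+5149507353856958820=29206898819153109600
Read S(27,10) = 143197070509423605675, S(27,11) = 123519417123830092365, S(27,12) = 71823166587281982600, S(27,13) = 29206898819153109600.

143197070509423605675, 123519417123830092365, 71823166587281982600, 29206898819153109600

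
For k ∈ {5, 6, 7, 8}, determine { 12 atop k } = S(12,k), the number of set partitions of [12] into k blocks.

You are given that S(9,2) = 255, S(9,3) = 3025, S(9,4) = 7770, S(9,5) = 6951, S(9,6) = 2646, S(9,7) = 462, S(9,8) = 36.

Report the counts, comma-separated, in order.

[10] T[10,3]:3*3025+255=9330 · T[10,4]:4*7770+3025=34105 · T[10,5]:5*6951+7770=42525 · T[10,6]:6*2646+6951=22827 · T[10,7]:7*462+2646=5880 · T[10,8]:8*36+462=750
[11] T[11,4]:4*34105+9330=145750 · T[11,5]:5*42525+34105=246730 · T[11,6]:6*22827+42525=179487 · T[11,7]:7*5880+22827=63987 · T[11,8]:8*750+5880=11880
[12] T[12,5]:5*246730+145750=1379400 · T[12,6]:6*179487+246730=1323652 · T[12,7]:7*63987+179487=627396 · T[12,8]:8*11880+63987=159027
Read S(12,5) = 1379400, S(12,6) = 1323652, S(12,7) = 627396, S(12,8) = 159027.

1379400, 1323652, 627396, 159027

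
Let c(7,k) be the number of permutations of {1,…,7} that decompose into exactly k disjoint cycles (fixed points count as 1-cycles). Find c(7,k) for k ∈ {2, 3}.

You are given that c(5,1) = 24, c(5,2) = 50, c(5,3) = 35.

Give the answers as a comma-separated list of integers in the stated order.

row 6: T[6][1]=5·24+0=120  T[6][2]=5·50+24=274  T[6][3]=5·35+50=225
row 7: T[7][2]=6·274+120=1764  T[7][3]=6·225+274=1624
Read c(7,2) = 1764, c(7,3) = 1624.

1764, 1624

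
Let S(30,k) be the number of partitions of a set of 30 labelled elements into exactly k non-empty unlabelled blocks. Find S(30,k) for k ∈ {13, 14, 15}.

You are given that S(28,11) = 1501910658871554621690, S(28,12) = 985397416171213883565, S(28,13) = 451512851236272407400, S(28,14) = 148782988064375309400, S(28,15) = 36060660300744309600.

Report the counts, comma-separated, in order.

102442517922081938561415, 42337710060168129525765, 12879868072770626040000

r29: T_29,12=12×985397416171213883565+1501910658871554621690=13326679652926121224470; T_29,13=13×451512851236272407400+985397416171213883565=6855064482242755179765; T_29,14=14×148782988064375309400+451512851236272407400=2534474684137526739000; T_29,15=15×36060660300744309600+148782988064375309400=689692892575539953400
r30: T_30,13=13×6855064482242755179765+13326679652926121224470=102442517922081938561415; T_30,14=14×2534474684137526739000+6855064482242755179765=42337710060168129525765; T_30,15=15×689692892575539953400+2534474684137526739000=12879868072770626040000
Read S(30,13) = 102442517922081938561415, S(30,14) = 42337710060168129525765, S(30,15) = 12879868072770626040000.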